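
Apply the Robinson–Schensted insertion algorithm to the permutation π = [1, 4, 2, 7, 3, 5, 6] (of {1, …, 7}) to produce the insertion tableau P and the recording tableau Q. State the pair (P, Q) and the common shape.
P = [1, 2, 3, 5, 6] / [4, 7];  Q = [1, 2, 4, 6, 7] / [3, 5];  common shape = (5, 2)

Row-insert the values π_1, π_2, … into P one at a time, bumping the leftmost entry strictly greater than the inserted value down to the next row. The recording tableau Q records, in position (i, j), the step at which that cell was added to P.
  Insert 1 (step 1): P = [1];  Q = [1]
  Insert 4 (step 2): P = [1, 4];  Q = [1, 2]
  Insert 2 (step 3): P = [1, 2] / [4];  Q = [1, 2] / [3]
  Insert 7 (step 4): P = [1, 2, 7] / [4];  Q = [1, 2, 4] / [3]
  Insert 3 (step 5): P = [1, 2, 3] / [4, 7];  Q = [1, 2, 4] / [3, 5]
  Insert 5 (step 6): P = [1, 2, 3, 5] / [4, 7];  Q = [1, 2, 4, 6] / [3, 5]
  Insert 6 (step 7): P = [1, 2, 3, 5, 6] / [4, 7];  Q = [1, 2, 4, 6, 7] / [3, 5]
Final shape: (5, 2).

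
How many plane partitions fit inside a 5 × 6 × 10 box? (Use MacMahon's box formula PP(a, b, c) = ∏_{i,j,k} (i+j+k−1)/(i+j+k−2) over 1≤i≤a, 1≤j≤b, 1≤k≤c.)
PP(5, 6, 10) = 559611782036736

Evaluate the triple product over i = 1..5, j = 1..6, k = 1..10. The factors are (2/1) · (3/2) · (4/3) · (5/4) · (6/5) · (7/6) · (8/7) · (9/8) · … (300 factors total). The numerators and denominators telescope so the product is an integer; carrying out the multiplication exactly gives PP(5, 6, 10) = 559611782036736.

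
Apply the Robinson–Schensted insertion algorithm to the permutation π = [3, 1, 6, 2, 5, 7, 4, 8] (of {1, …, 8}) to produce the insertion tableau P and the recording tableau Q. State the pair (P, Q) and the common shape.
P = [1, 2, 4, 7, 8] / [3, 5] / [6];  Q = [1, 3, 5, 6, 8] / [2, 4] / [7];  common shape = (5, 2, 1)

Row-insert the values π_1, π_2, … into P one at a time, bumping the leftmost entry strictly greater than the inserted value down to the next row. The recording tableau Q records, in position (i, j), the step at which that cell was added to P.
  Insert 3 (step 1): P = [3];  Q = [1]
  Insert 1 (step 2): P = [1] / [3];  Q = [1] / [2]
  Insert 6 (step 3): P = [1, 6] / [3];  Q = [1, 3] / [2]
  Insert 2 (step 4): P = [1, 2] / [3, 6];  Q = [1, 3] / [2, 4]
  Insert 5 (step 5): P = [1, 2, 5] / [3, 6];  Q = [1, 3, 5] / [2, 4]
  Insert 7 (step 6): P = [1, 2, 5, 7] / [3, 6];  Q = [1, 3, 5, 6] / [2, 4]
  Insert 4 (step 7): P = [1, 2, 4, 7] / [3, 5] / [6];  Q = [1, 3, 5, 6] / [2, 4] / [7]
  Insert 8 (step 8): P = [1, 2, 4, 7, 8] / [3, 5] / [6];  Q = [1, 3, 5, 6, 8] / [2, 4] / [7]
Final shape: (5, 2, 1).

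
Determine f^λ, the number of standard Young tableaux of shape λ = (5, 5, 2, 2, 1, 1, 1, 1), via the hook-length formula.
# SYT of shape (5, 5, 2, 2, 1, 1, 1, 1) = 3978000

Hook-length formula: f^λ = n! / Π hook(c), product over all cells c of the Young diagram. For λ = (5, 5, 2, 2, 1, 1, 1, 1), n = 18 boxes. Hook lengths by row (left-to-right, top-to-bottom): [12, 7, 4, 3, 2]; [11, 6, 3, 2, 1]; [7, 2]; [6, 1]; [4]; [3]; [2]; [1]. Product of hooks = 1609445376. So f^λ = 18! / 1609445376 = 6402373705728000 / 1609445376 = 3978000.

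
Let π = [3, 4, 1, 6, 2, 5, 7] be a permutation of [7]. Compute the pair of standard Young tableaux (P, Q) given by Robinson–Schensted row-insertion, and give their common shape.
P = [1, 2, 5, 7] / [3, 4, 6];  Q = [1, 2, 4, 7] / [3, 5, 6];  common shape = (4, 3)

Row-insert the values π_1, π_2, … into P one at a time, bumping the leftmost entry strictly greater than the inserted value down to the next row. The recording tableau Q records, in position (i, j), the step at which that cell was added to P.
  Insert 3 (step 1): P = [3];  Q = [1]
  Insert 4 (step 2): P = [3, 4];  Q = [1, 2]
  Insert 1 (step 3): P = [1, 4] / [3];  Q = [1, 2] / [3]
  Insert 6 (step 4): P = [1, 4, 6] / [3];  Q = [1, 2, 4] / [3]
  Insert 2 (step 5): P = [1, 2, 6] / [3, 4];  Q = [1, 2, 4] / [3, 5]
  Insert 5 (step 6): P = [1, 2, 5] / [3, 4, 6];  Q = [1, 2, 4] / [3, 5, 6]
  Insert 7 (step 7): P = [1, 2, 5, 7] / [3, 4, 6];  Q = [1, 2, 4, 7] / [3, 5, 6]
Final shape: (4, 3).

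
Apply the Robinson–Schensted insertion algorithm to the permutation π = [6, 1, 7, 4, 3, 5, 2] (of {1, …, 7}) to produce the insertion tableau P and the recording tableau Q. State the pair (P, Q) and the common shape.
P = [1, 2, 5] / [3, 7] / [4] / [6];  Q = [1, 3, 6] / [2, 4] / [5] / [7];  common shape = (3, 2, 1, 1)

Row-insert the values π_1, π_2, … into P one at a time, bumping the leftmost entry strictly greater than the inserted value down to the next row. The recording tableau Q records, in position (i, j), the step at which that cell was added to P.
  Insert 6 (step 1): P = [6];  Q = [1]
  Insert 1 (step 2): P = [1] / [6];  Q = [1] / [2]
  Insert 7 (step 3): P = [1, 7] / [6];  Q = [1, 3] / [2]
  Insert 4 (step 4): P = [1, 4] / [6, 7];  Q = [1, 3] / [2, 4]
  Insert 3 (step 5): P = [1, 3] / [4, 7] / [6];  Q = [1, 3] / [2, 4] / [5]
  Insert 5 (step 6): P = [1, 3, 5] / [4, 7] / [6];  Q = [1, 3, 6] / [2, 4] / [5]
  Insert 2 (step 7): P = [1, 2, 5] / [3, 7] / [4] / [6];  Q = [1, 3, 6] / [2, 4] / [5] / [7]
Final shape: (3, 2, 1, 1).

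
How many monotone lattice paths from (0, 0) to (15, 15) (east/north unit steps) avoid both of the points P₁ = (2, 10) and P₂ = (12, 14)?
Number of paths = 116185496

Inclusion–exclusion. Total paths: C(30, 15) = 155117520. Through P₁: C(12, 2)·C(18, 13) = 565488. Through P₂: C(26, 12)·C(4, 3) = 38630800. Since P₁ is strictly southwest of P₂, a monotone path through both must visit P₁ then P₂; paths through both = C(12, 2)·C(14, 10)·C(4, 3) = 264264. Avoid both = 155117520 − 565488 − 38630800 + 264264 = 116185496.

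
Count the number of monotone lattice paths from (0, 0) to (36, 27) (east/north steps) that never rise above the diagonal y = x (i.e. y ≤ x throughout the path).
Number of paths = 132287027886768230

By the reflection principle (André's argument), the number of monotone paths to (36, 27) with n ≤ m that never go above y = x is C(63, 36) − C(63, 37) = 489462003181042451 − 357174975294274221 = 132287027886768230.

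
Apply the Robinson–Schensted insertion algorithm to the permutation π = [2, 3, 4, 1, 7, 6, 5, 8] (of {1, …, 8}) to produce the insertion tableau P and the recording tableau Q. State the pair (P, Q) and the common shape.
P = [1, 3, 4, 5, 8] / [2, 6] / [7];  Q = [1, 2, 3, 5, 8] / [4, 6] / [7];  common shape = (5, 2, 1)

Row-insert the values π_1, π_2, … into P one at a time, bumping the leftmost entry strictly greater than the inserted value down to the next row. The recording tableau Q records, in position (i, j), the step at which that cell was added to P.
  Insert 2 (step 1): P = [2];  Q = [1]
  Insert 3 (step 2): P = [2, 3];  Q = [1, 2]
  Insert 4 (step 3): P = [2, 3, 4];  Q = [1, 2, 3]
  Insert 1 (step 4): P = [1, 3, 4] / [2];  Q = [1, 2, 3] / [4]
  Insert 7 (step 5): P = [1, 3, 4, 7] / [2];  Q = [1, 2, 3, 5] / [4]
  Insert 6 (step 6): P = [1, 3, 4, 6] / [2, 7];  Q = [1, 2, 3, 5] / [4, 6]
  Insert 5 (step 7): P = [1, 3, 4, 5] / [2, 6] / [7];  Q = [1, 2, 3, 5] / [4, 6] / [7]
  Insert 8 (step 8): P = [1, 3, 4, 5, 8] / [2, 6] / [7];  Q = [1, 2, 3, 5, 8] / [4, 6] / [7]
Final shape: (5, 2, 1).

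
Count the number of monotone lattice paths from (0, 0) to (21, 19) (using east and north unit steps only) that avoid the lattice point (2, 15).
Number of paths = 131281204120

Total paths from (0, 0) to (21, 19): C(40, 21) = 131282408400. Paths through (2, 15): (paths (0, 0) → (2, 15)) × (paths (2, 15) → (21, 19)) = C(17, 2) · C(23, 19) = 136 · 8855 = 1204280. Avoidance count = 131282408400 − 1204280 = 131281204120.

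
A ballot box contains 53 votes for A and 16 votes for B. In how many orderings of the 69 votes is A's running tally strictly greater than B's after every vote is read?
Strict-lead orderings = 1025925379069932

Total orderings of the 69 votes with 53 for A: C(69, 53) = 1913212193400684. By the Bertrand ballot formula (Cycle Lemma / reflection principle), the number of orderings in which A is strictly ahead of B throughout is (p − q)/(p + q) · C(p + q, p) = (53 − 16)/(53 + 16) · 1913212193400684 = 1025925379069932.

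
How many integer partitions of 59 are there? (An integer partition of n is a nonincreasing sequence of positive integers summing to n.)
p(59) = 831820

Compute p(n) via the recurrence p(n, m) = p(n, m−1) + p(n−m, m), where p(n, m) counts partitions of n with all parts ≤ m and p(n) = p(n, n). The base cases are p(0, m) = 1 and p(n, 0) = 0 for n > 0. Filling the table yields p(59) = 831820. (Euler's pentagonal recurrence is an alternative.)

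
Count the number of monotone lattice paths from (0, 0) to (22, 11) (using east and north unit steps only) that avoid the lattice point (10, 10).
Number of paths = 191134892

Total paths from (0, 0) to (22, 11): C(33, 22) = 193536720. Paths through (10, 10): (paths (0, 0) → (10, 10)) × (paths (10, 10) → (22, 11)) = C(20, 10) · C(13, 12) = 184756 · 13 = 2401828. Avoidance count = 193536720 − 2401828 = 191134892.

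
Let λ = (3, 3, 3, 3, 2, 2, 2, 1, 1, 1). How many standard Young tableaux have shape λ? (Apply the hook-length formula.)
# SYT of shape (3, 3, 3, 3, 2, 2, 2, 1, 1, 1) = 14108640

Hook-length formula: f^λ = n! / Π hook(c), product over all cells c of the Young diagram. For λ = (3, 3, 3, 3, 2, 2, 2, 1, 1, 1), n = 21 boxes. Hook lengths by row (left-to-right, top-to-bottom): [12, 8, 4]; [11, 7, 3]; [10, 6, 2]; [9, 5, 1]; [7, 3]; [6, 2]; [5, 1]; [3]; [2]; [1]. Product of hooks = 3621252096000. So f^λ = 21! / 3621252096000 = 51090942171709440000 / 3621252096000 = 14108640.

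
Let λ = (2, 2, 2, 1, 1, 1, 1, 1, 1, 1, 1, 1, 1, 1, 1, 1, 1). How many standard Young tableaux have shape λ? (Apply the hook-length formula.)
# SYT of shape (2, 2, 2, 1, 1, 1, 1, 1, 1, 1, 1, 1, 1, 1, 1, 1, 1) = 950

Hook-length formula: f^λ = n! / Π hook(c), product over all cells c of the Young diagram. For λ = (2, 2, 2, 1, 1, 1, 1, 1, 1, 1, 1, 1, 1, 1, 1, 1, 1), n = 20 boxes. Hook lengths by row (left-to-right, top-to-bottom): [18, 3]; [17, 2]; [16, 1]; [14]; [13]; [12]; [11]; [10]; [9]; [8]; [7]; [6]; [5]; [4]; [3]; [2]; [1]. Product of hooks = 2560949482291200. So f^λ = 20! / 2560949482291200 = 2432902008176640000 / 2560949482291200 = 950.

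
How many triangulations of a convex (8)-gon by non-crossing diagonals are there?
C_6 = 132

These polygon triangulations are counted by the Catalan number C_n = (1/(n + 1)) · C(2n, n). For n = 6: C_6 = (1/7) · C(12, 6) = 924/7 = 132.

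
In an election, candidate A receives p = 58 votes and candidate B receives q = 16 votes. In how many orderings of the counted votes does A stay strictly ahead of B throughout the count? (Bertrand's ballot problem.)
Strict-lead orderings = 3817480701136788

Total orderings of the 74 votes with 58 for A: C(74, 58) = 6726037425812436. By the Bertrand ballot formula (Cycle Lemma / reflection principle), the number of orderings in which A is strictly ahead of B throughout is (p − q)/(p + q) · C(p + q, p) = (58 − 16)/(58 + 16) · 6726037425812436 = 3817480701136788.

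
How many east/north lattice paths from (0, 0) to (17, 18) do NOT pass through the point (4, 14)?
Number of paths = 4530284850

Total paths from (0, 0) to (17, 18): C(35, 17) = 4537567650. Paths through (4, 14): (paths (0, 0) → (4, 14)) × (paths (4, 14) → (17, 18)) = C(18, 4) · C(17, 13) = 3060 · 2380 = 7282800. Avoidance count = 4537567650 − 7282800 = 4530284850.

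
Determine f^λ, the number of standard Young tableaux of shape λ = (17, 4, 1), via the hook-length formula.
# SYT of shape (17, 4, 1) = 77616

Hook-length formula: f^λ = n! / Π hook(c), product over all cells c of the Young diagram. For λ = (17, 4, 1), n = 22 boxes. Hook lengths by row (left-to-right, top-to-bottom): [19, 17, 16, 15, 13, 12, 11, 10, 9, 8, 7, 6, 5, 4, 3, 2, 1]; [5, 3, 2, 1]; [1]. Product of hooks = 14481559572480000. So f^λ = 22! / 14481559572480000 = 1124000727777607680000 / 14481559572480000 = 77616.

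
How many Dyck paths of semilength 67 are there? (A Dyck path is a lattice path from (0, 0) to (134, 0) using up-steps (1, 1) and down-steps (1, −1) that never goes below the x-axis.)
C_67 = 22033725021956517463358552614056949950

These Dyck paths are counted by the Catalan number C_n = (1/(n + 1)) · C(2n, n). For n = 67: C_67 = (1/68) · C(134, 67) = 1498293301493043187508381577755872596600/68 = 22033725021956517463358552614056949950.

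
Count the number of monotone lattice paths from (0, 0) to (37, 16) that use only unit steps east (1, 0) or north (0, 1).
Number of paths = 14844575908435

A monotone lattice path from (0, 0) to (37, 16) consists of 37 east steps and 16 north steps in some order, so it is determined by which 37 of the 53 steps are east. The count is C(53, 37) = 14844575908435.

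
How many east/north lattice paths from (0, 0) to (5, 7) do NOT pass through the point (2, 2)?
Number of paths = 456

Total paths from (0, 0) to (5, 7): C(12, 5) = 792. Paths through (2, 2): (paths (0, 0) → (2, 2)) × (paths (2, 2) → (5, 7)) = C(4, 2) · C(8, 3) = 6 · 56 = 336. Avoidance count = 792 − 336 = 456.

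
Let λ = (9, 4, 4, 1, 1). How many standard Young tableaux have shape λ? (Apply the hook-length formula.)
# SYT of shape (9, 4, 4, 1, 1) = 8953560

Hook-length formula: f^λ = n! / Π hook(c), product over all cells c of the Young diagram. For λ = (9, 4, 4, 1, 1), n = 19 boxes. Hook lengths by row (left-to-right, top-to-bottom): [13, 10, 9, 8, 5, 4, 3, 2, 1]; [7, 4, 3, 2]; [6, 3, 2, 1]; [2]; [1]. Product of hooks = 13586227200. So f^λ = 19! / 13586227200 = 121645100408832000 / 13586227200 = 8953560.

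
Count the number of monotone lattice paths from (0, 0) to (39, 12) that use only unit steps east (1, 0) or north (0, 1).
Number of paths = 158753389900

A monotone lattice path from (0, 0) to (39, 12) consists of 39 east steps and 12 north steps in some order, so it is determined by which 39 of the 51 steps are east. The count is C(51, 39) = 158753389900.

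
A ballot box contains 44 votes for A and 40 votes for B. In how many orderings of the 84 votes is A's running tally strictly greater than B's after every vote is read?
Strict-lead orderings = 72764619381276463742220

Total orderings of the 84 votes with 44 for A: C(84, 44) = 1528057007006805738586620. By the Bertrand ballot formula (Cycle Lemma / reflection principle), the number of orderings in which A is strictly ahead of B throughout is (p − q)/(p + q) · C(p + q, p) = (44 − 40)/(44 + 40) · 1528057007006805738586620 = 72764619381276463742220.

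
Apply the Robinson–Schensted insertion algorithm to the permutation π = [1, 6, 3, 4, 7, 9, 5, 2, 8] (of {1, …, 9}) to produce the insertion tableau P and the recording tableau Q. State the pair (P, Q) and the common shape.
P = [1, 2, 4, 5, 8] / [3, 7, 9] / [6];  Q = [1, 2, 4, 5, 6] / [3, 7, 9] / [8];  common shape = (5, 3, 1)

Row-insert the values π_1, π_2, … into P one at a time, bumping the leftmost entry strictly greater than the inserted value down to the next row. The recording tableau Q records, in position (i, j), the step at which that cell was added to P.
  Insert 1 (step 1): P = [1];  Q = [1]
  Insert 6 (step 2): P = [1, 6];  Q = [1, 2]
  Insert 3 (step 3): P = [1, 3] / [6];  Q = [1, 2] / [3]
  Insert 4 (step 4): P = [1, 3, 4] / [6];  Q = [1, 2, 4] / [3]
  Insert 7 (step 5): P = [1, 3, 4, 7] / [6];  Q = [1, 2, 4, 5] / [3]
  Insert 9 (step 6): P = [1, 3, 4, 7, 9] / [6];  Q = [1, 2, 4, 5, 6] / [3]
  Insert 5 (step 7): P = [1, 3, 4, 5, 9] / [6, 7];  Q = [1, 2, 4, 5, 6] / [3, 7]
  Insert 2 (step 8): P = [1, 2, 4, 5, 9] / [3, 7] / [6];  Q = [1, 2, 4, 5, 6] / [3, 7] / [8]
  Insert 8 (step 9): P = [1, 2, 4, 5, 8] / [3, 7, 9] / [6];  Q = [1, 2, 4, 5, 6] / [3, 7, 9] / [8]
Final shape: (5, 3, 1).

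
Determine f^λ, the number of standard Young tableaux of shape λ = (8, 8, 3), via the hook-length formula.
# SYT of shape (8, 8, 3) = 646646

Hook-length formula: f^λ = n! / Π hook(c), product over all cells c of the Young diagram. For λ = (8, 8, 3), n = 19 boxes. Hook lengths by row (left-to-right, top-to-bottom): [10, 9, 8, 6, 5, 4, 3, 2]; [9, 8, 7, 5, 4, 3, 2, 1]; [3, 2, 1]. Product of hooks = 188116992000. So f^λ = 19! / 188116992000 = 121645100408832000 / 188116992000 = 646646.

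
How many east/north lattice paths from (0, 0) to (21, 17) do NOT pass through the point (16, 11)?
Number of paths = 22757635890

Total paths from (0, 0) to (21, 17): C(38, 21) = 28781143380. Paths through (16, 11): (paths (0, 0) → (16, 11)) × (paths (16, 11) → (21, 17)) = C(27, 16) · C(11, 5) = 13037895 · 462 = 6023507490. Avoidance count = 28781143380 − 6023507490 = 22757635890.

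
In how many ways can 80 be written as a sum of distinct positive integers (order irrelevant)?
q(80) = 77312

A partition into distinct parts is a strictly decreasing sequence summing to n. The recurrence d(n, m) = d(n, m−1) + d(n−m, m−1) (use part m at most once) with q(n) = d(n, n) gives q(80) = 77312. (Euler's theorem: # distinct-part partitions = # odd-part partitions.)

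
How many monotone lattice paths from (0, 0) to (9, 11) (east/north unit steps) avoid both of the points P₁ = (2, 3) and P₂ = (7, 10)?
Number of paths = 69026

Inclusion–exclusion. Total paths: C(20, 9) = 167960. Through P₁: C(5, 2)·C(15, 7) = 64350. Through P₂: C(17, 7)·C(3, 2) = 58344. Since P₁ is strictly southwest of P₂, a monotone path through both must visit P₁ then P₂; paths through both = C(5, 2)·C(12, 5)·C(3, 2) = 23760. Avoid both = 167960 − 64350 − 58344 + 23760 = 69026.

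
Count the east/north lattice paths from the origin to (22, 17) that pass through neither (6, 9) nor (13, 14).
Number of paths = 43799330655

Inclusion–exclusion. Total paths: C(39, 22) = 51021117810. Through P₁: C(15, 6)·C(24, 16) = 3681032355. Through P₂: C(27, 13)·C(12, 9) = 4412826000. Since P₁ is strictly southwest of P₂, a monotone path through both must visit P₁ then P₂; paths through both = C(15, 6)·C(12, 7)·C(12, 9) = 872071200. Avoid both = 51021117810 − 3681032355 − 4412826000 + 872071200 = 43799330655.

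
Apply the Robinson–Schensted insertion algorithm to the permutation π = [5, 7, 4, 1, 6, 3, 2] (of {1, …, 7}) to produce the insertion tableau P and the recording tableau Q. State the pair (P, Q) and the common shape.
P = [1, 2] / [3, 6] / [4, 7] / [5];  Q = [1, 2] / [3, 5] / [4, 6] / [7];  common shape = (2, 2, 2, 1)

Row-insert the values π_1, π_2, … into P one at a time, bumping the leftmost entry strictly greater than the inserted value down to the next row. The recording tableau Q records, in position (i, j), the step at which that cell was added to P.
  Insert 5 (step 1): P = [5];  Q = [1]
  Insert 7 (step 2): P = [5, 7];  Q = [1, 2]
  Insert 4 (step 3): P = [4, 7] / [5];  Q = [1, 2] / [3]
  Insert 1 (step 4): P = [1, 7] / [4] / [5];  Q = [1, 2] / [3] / [4]
  Insert 6 (step 5): P = [1, 6] / [4, 7] / [5];  Q = [1, 2] / [3, 5] / [4]
  Insert 3 (step 6): P = [1, 3] / [4, 6] / [5, 7];  Q = [1, 2] / [3, 5] / [4, 6]
  Insert 2 (step 7): P = [1, 2] / [3, 6] / [4, 7] / [5];  Q = [1, 2] / [3, 5] / [4, 6] / [7]
Final shape: (2, 2, 2, 1).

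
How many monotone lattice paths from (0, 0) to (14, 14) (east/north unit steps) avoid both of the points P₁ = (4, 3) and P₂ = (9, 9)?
Number of paths = 19594140

Inclusion–exclusion. Total paths: C(28, 14) = 40116600. Through P₁: C(7, 4)·C(21, 10) = 12345060. Through P₂: C(18, 9)·C(10, 5) = 12252240. Since P₁ is strictly southwest of P₂, a monotone path through both must visit P₁ then P₂; paths through both = C(7, 4)·C(11, 5)·C(10, 5) = 4074840. Avoid both = 40116600 − 12345060 − 12252240 + 4074840 = 19594140.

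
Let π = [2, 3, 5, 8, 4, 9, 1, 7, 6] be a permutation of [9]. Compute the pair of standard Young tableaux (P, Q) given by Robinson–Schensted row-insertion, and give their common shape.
P = [1, 3, 4, 6, 9] / [2, 7] / [5, 8];  Q = [1, 2, 3, 4, 6] / [5, 8] / [7, 9];  common shape = (5, 2, 2)

Row-insert the values π_1, π_2, … into P one at a time, bumping the leftmost entry strictly greater than the inserted value down to the next row. The recording tableau Q records, in position (i, j), the step at which that cell was added to P.
  Insert 2 (step 1): P = [2];  Q = [1]
  Insert 3 (step 2): P = [2, 3];  Q = [1, 2]
  Insert 5 (step 3): P = [2, 3, 5];  Q = [1, 2, 3]
  Insert 8 (step 4): P = [2, 3, 5, 8];  Q = [1, 2, 3, 4]
  Insert 4 (step 5): P = [2, 3, 4, 8] / [5];  Q = [1, 2, 3, 4] / [5]
  Insert 9 (step 6): P = [2, 3, 4, 8, 9] / [5];  Q = [1, 2, 3, 4, 6] / [5]
  Insert 1 (step 7): P = [1, 3, 4, 8, 9] / [2] / [5];  Q = [1, 2, 3, 4, 6] / [5] / [7]
  Insert 7 (step 8): P = [1, 3, 4, 7, 9] / [2, 8] / [5];  Q = [1, 2, 3, 4, 6] / [5, 8] / [7]
  Insert 6 (step 9): P = [1, 3, 4, 6, 9] / [2, 7] / [5, 8];  Q = [1, 2, 3, 4, 6] / [5, 8] / [7, 9]
Final shape: (5, 2, 2).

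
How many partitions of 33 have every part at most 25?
p(33, parts ≤ 25) = 10098

Use the recurrence p(n, m) = p(n, m−1) + p(n−m, m): either the largest part is < m (count p(n, m−1)) or the largest part is exactly m (remove one copy of m, count p(n−m, m)). With p(0, ·) = 1 this gives p(33, parts ≤ 25) = 10098. (By conjugating Young diagrams, this also counts partitions of 33 into at most 25 parts.)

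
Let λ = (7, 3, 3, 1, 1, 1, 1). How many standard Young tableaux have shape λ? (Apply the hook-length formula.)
# SYT of shape (7, 3, 3, 1, 1, 1, 1) = 1262250

Hook-length formula: f^λ = n! / Π hook(c), product over all cells c of the Young diagram. For λ = (7, 3, 3, 1, 1, 1, 1), n = 17 boxes. Hook lengths by row (left-to-right, top-to-bottom): [13, 8, 7, 4, 3, 2, 1]; [8, 3, 2]; [7, 2, 1]; [4]; [3]; [2]; [1]. Product of hooks = 281788416. So f^λ = 17! / 281788416 = 355687428096000 / 281788416 = 1262250.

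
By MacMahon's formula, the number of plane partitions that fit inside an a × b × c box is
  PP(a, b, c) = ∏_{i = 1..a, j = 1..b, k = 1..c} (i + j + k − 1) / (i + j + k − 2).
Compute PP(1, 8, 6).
PP(1, 8, 6) = 3003

Evaluate the triple product over i = 1..1, j = 1..8, k = 1..6. The factors are (2/1) · (3/2) · (4/3) · (5/4) · (6/5) · (7/6) · (3/2) · (4/3) · … (48 factors total). The numerators and denominators telescope so the product is an integer; carrying out the multiplication exactly gives PP(1, 8, 6) = 3003.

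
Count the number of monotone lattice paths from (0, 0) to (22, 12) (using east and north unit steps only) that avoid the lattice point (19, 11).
Number of paths = 329844840

Total paths from (0, 0) to (22, 12): C(34, 22) = 548354040. Paths through (19, 11): (paths (0, 0) → (19, 11)) × (paths (19, 11) → (22, 12)) = C(30, 19) · C(4, 3) = 54627300 · 4 = 218509200. Avoidance count = 548354040 − 218509200 = 329844840.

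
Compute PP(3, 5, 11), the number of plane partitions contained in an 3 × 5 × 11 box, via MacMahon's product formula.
PP(3, 5, 11) = 1837984512

Evaluate the triple product over i = 1..3, j = 1..5, k = 1..11. The factors are (2/1) · (3/2) · (4/3) · (5/4) · (6/5) · (7/6) · (8/7) · (9/8) · … (165 factors total). The numerators and denominators telescope so the product is an integer; carrying out the multiplication exactly gives PP(3, 5, 11) = 1837984512.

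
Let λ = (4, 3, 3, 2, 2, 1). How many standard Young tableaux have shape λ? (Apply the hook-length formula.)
# SYT of shape (4, 3, 3, 2, 2, 1) = 128700

Hook-length formula: f^λ = n! / Π hook(c), product over all cells c of the Young diagram. For λ = (4, 3, 3, 2, 2, 1), n = 15 boxes. Hook lengths by row (left-to-right, top-to-bottom): [9, 7, 4, 1]; [7, 5, 2]; [6, 4, 1]; [4, 2]; [3, 1]; [1]. Product of hooks = 10160640. So f^λ = 15! / 10160640 = 1307674368000 / 10160640 = 128700.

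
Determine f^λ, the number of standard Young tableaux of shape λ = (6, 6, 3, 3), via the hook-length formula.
# SYT of shape (6, 6, 3, 3) = 1823250

Hook-length formula: f^λ = n! / Π hook(c), product over all cells c of the Young diagram. For λ = (6, 6, 3, 3), n = 18 boxes. Hook lengths by row (left-to-right, top-to-bottom): [9, 8, 7, 4, 3, 2]; [8, 7, 6, 3, 2, 1]; [4, 3, 2]; [3, 2, 1]. Product of hooks = 3511517184. So f^λ = 18! / 3511517184 = 6402373705728000 / 3511517184 = 1823250.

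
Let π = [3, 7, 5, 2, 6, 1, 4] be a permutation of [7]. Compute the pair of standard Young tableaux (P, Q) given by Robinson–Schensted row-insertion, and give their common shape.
P = [1, 4, 6] / [2, 5] / [3] / [7];  Q = [1, 2, 5] / [3, 7] / [4] / [6];  common shape = (3, 2, 1, 1)

Row-insert the values π_1, π_2, … into P one at a time, bumping the leftmost entry strictly greater than the inserted value down to the next row. The recording tableau Q records, in position (i, j), the step at which that cell was added to P.
  Insert 3 (step 1): P = [3];  Q = [1]
  Insert 7 (step 2): P = [3, 7];  Q = [1, 2]
  Insert 5 (step 3): P = [3, 5] / [7];  Q = [1, 2] / [3]
  Insert 2 (step 4): P = [2, 5] / [3] / [7];  Q = [1, 2] / [3] / [4]
  Insert 6 (step 5): P = [2, 5, 6] / [3] / [7];  Q = [1, 2, 5] / [3] / [4]
  Insert 1 (step 6): P = [1, 5, 6] / [2] / [3] / [7];  Q = [1, 2, 5] / [3] / [4] / [6]
  Insert 4 (step 7): P = [1, 4, 6] / [2, 5] / [3] / [7];  Q = [1, 2, 5] / [3, 7] / [4] / [6]
Final shape: (3, 2, 1, 1).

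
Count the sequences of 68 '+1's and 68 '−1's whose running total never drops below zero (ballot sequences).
C_68 = 86218923998960285726185640663701108500

These ballot sequences are counted by the Catalan number C_n = (1/(n + 1)) · C(2n, n). For n = 68: C_68 = (1/69) · C(136, 68) = 5949105755928259715106809205795376486500/69 = 86218923998960285726185640663701108500.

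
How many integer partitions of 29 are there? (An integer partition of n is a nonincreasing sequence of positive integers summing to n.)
p(29) = 4565

Compute p(n) via the recurrence p(n, m) = p(n, m−1) + p(n−m, m), where p(n, m) counts partitions of n with all parts ≤ m and p(n) = p(n, n). The base cases are p(0, m) = 1 and p(n, 0) = 0 for n > 0. Filling the table yields p(29) = 4565. (Euler's pentagonal recurrence is an alternative.)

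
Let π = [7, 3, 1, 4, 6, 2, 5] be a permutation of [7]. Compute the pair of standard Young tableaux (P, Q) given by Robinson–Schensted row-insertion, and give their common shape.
P = [1, 2, 5] / [3, 4, 6] / [7];  Q = [1, 4, 5] / [2, 6, 7] / [3];  common shape = (3, 3, 1)

Row-insert the values π_1, π_2, … into P one at a time, bumping the leftmost entry strictly greater than the inserted value down to the next row. The recording tableau Q records, in position (i, j), the step at which that cell was added to P.
  Insert 7 (step 1): P = [7];  Q = [1]
  Insert 3 (step 2): P = [3] / [7];  Q = [1] / [2]
  Insert 1 (step 3): P = [1] / [3] / [7];  Q = [1] / [2] / [3]
  Insert 4 (step 4): P = [1, 4] / [3] / [7];  Q = [1, 4] / [2] / [3]
  Insert 6 (step 5): P = [1, 4, 6] / [3] / [7];  Q = [1, 4, 5] / [2] / [3]
  Insert 2 (step 6): P = [1, 2, 6] / [3, 4] / [7];  Q = [1, 4, 5] / [2, 6] / [3]
  Insert 5 (step 7): P = [1, 2, 5] / [3, 4, 6] / [7];  Q = [1, 4, 5] / [2, 6, 7] / [3]
Final shape: (3, 3, 1).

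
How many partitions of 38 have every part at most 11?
p(38, parts ≤ 11) = 15021

Use the recurrence p(n, m) = p(n, m−1) + p(n−m, m): either the largest part is < m (count p(n, m−1)) or the largest part is exactly m (remove one copy of m, count p(n−m, m)). With p(0, ·) = 1 this gives p(38, parts ≤ 11) = 15021. (By conjugating Young diagrams, this also counts partitions of 38 into at most 11 parts.)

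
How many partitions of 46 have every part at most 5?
p(46, parts ≤ 5) = 2818

Use the recurrence p(n, m) = p(n, m−1) + p(n−m, m): either the largest part is < m (count p(n, m−1)) or the largest part is exactly m (remove one copy of m, count p(n−m, m)). With p(0, ·) = 1 this gives p(46, parts ≤ 5) = 2818. (By conjugating Young diagrams, this also counts partitions of 46 into at most 5 parts.)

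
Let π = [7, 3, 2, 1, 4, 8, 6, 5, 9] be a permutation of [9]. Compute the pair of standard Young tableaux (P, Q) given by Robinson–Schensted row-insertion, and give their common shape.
P = [1, 4, 5, 9] / [2, 6] / [3, 8] / [7];  Q = [1, 5, 6, 9] / [2, 7] / [3, 8] / [4];  common shape = (4, 2, 2, 1)

Row-insert the values π_1, π_2, … into P one at a time, bumping the leftmost entry strictly greater than the inserted value down to the next row. The recording tableau Q records, in position (i, j), the step at which that cell was added to P.
  Insert 7 (step 1): P = [7];  Q = [1]
  Insert 3 (step 2): P = [3] / [7];  Q = [1] / [2]
  Insert 2 (step 3): P = [2] / [3] / [7];  Q = [1] / [2] / [3]
  Insert 1 (step 4): P = [1] / [2] / [3] / [7];  Q = [1] / [2] / [3] / [4]
  Insert 4 (step 5): P = [1, 4] / [2] / [3] / [7];  Q = [1, 5] / [2] / [3] / [4]
  Insert 8 (step 6): P = [1, 4, 8] / [2] / [3] / [7];  Q = [1, 5, 6] / [2] / [3] / [4]
  Insert 6 (step 7): P = [1, 4, 6] / [2, 8] / [3] / [7];  Q = [1, 5, 6] / [2, 7] / [3] / [4]
  Insert 5 (step 8): P = [1, 4, 5] / [2, 6] / [3, 8] / [7];  Q = [1, 5, 6] / [2, 7] / [3, 8] / [4]
  Insert 9 (step 9): P = [1, 4, 5, 9] / [2, 6] / [3, 8] / [7];  Q = [1, 5, 6, 9] / [2, 7] / [3, 8] / [4]
Final shape: (4, 2, 2, 1).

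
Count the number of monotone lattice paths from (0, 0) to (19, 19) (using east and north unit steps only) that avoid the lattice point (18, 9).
Number of paths = 35293708725

Total paths from (0, 0) to (19, 19): C(38, 19) = 35345263800. Paths through (18, 9): (paths (0, 0) → (18, 9)) × (paths (18, 9) → (19, 19)) = C(27, 18) · C(11, 1) = 4686825 · 11 = 51555075. Avoidance count = 35345263800 − 51555075 = 35293708725.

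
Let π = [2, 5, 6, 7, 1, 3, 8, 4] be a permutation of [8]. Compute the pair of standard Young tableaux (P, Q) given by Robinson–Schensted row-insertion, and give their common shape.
P = [1, 3, 4, 7, 8] / [2, 5, 6];  Q = [1, 2, 3, 4, 7] / [5, 6, 8];  common shape = (5, 3)

Row-insert the values π_1, π_2, … into P one at a time, bumping the leftmost entry strictly greater than the inserted value down to the next row. The recording tableau Q records, in position (i, j), the step at which that cell was added to P.
  Insert 2 (step 1): P = [2];  Q = [1]
  Insert 5 (step 2): P = [2, 5];  Q = [1, 2]
  Insert 6 (step 3): P = [2, 5, 6];  Q = [1, 2, 3]
  Insert 7 (step 4): P = [2, 5, 6, 7];  Q = [1, 2, 3, 4]
  Insert 1 (step 5): P = [1, 5, 6, 7] / [2];  Q = [1, 2, 3, 4] / [5]
  Insert 3 (step 6): P = [1, 3, 6, 7] / [2, 5];  Q = [1, 2, 3, 4] / [5, 6]
  Insert 8 (step 7): P = [1, 3, 6, 7, 8] / [2, 5];  Q = [1, 2, 3, 4, 7] / [5, 6]
  Insert 4 (step 8): P = [1, 3, 4, 7, 8] / [2, 5, 6];  Q = [1, 2, 3, 4, 7] / [5, 6, 8]
Final shape: (5, 3).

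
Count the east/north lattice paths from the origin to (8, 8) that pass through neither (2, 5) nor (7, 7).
Number of paths = 5124

Inclusion–exclusion. Total paths: C(16, 8) = 12870. Through P₁: C(7, 2)·C(9, 6) = 1764. Through P₂: C(14, 7)·C(2, 1) = 6864. Since P₁ is strictly southwest of P₂, a monotone path through both must visit P₁ then P₂; paths through both = C(7, 2)·C(7, 5)·C(2, 1) = 882. Avoid both = 12870 − 1764 − 6864 + 882 = 5124.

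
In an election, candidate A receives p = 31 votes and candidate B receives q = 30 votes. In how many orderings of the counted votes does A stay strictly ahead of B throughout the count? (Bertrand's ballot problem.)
Strict-lead orderings = 3814986502092304

Total orderings of the 61 votes with 31 for A: C(61, 31) = 232714176627630544. By the Bertrand ballot formula (Cycle Lemma / reflection principle), the number of orderings in which A is strictly ahead of B throughout is (p − q)/(p + q) · C(p + q, p) = (31 − 30)/(31 + 30) · 232714176627630544 = 3814986502092304.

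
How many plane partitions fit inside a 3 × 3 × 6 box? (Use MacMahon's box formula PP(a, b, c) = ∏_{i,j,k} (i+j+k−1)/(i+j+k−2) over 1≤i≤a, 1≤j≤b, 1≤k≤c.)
PP(3, 3, 6) = 41580

Evaluate the triple product over i = 1..3, j = 1..3, k = 1..6. The factors are (2/1) · (3/2) · (4/3) · (5/4) · (6/5) · (7/6) · (3/2) · (4/3) · … (54 factors total). The numerators and denominators telescope so the product is an integer; carrying out the multiplication exactly gives PP(3, 3, 6) = 41580.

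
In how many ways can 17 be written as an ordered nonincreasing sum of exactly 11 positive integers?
p(17, 11 parts) = 11

Partitions of n into exactly k parts are in bijection with partitions of n − k into at most k parts (subtract 1 from each part). So p(17, exactly 11) = p(6, parts ≤ 11). Computing via the recurrence p(m, j) = p(m, j−1) + p(m−j, j) gives 11.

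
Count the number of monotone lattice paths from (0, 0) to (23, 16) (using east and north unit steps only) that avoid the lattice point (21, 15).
Number of paths = 21007553310

Total paths from (0, 0) to (23, 16): C(39, 23) = 37711260990. Paths through (21, 15): (paths (0, 0) → (21, 15)) × (paths (21, 15) → (23, 16)) = C(36, 21) · C(3, 2) = 5567902560 · 3 = 16703707680. Avoidance count = 37711260990 − 16703707680 = 21007553310.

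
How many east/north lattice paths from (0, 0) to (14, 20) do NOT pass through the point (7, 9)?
Number of paths = 1027909080

Total paths from (0, 0) to (14, 20): C(34, 14) = 1391975640. Paths through (7, 9): (paths (0, 0) → (7, 9)) × (paths (7, 9) → (14, 20)) = C(16, 7) · C(18, 7) = 11440 · 31824 = 364066560. Avoidance count = 1391975640 − 364066560 = 1027909080.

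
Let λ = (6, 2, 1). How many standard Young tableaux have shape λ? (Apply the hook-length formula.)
# SYT of shape (6, 2, 1) = 105

Hook-length formula: f^λ = n! / Π hook(c), product over all cells c of the Young diagram. For λ = (6, 2, 1), n = 9 boxes. Hook lengths by row (left-to-right, top-to-bottom): [8, 6, 4, 3, 2, 1]; [3, 1]; [1]. Product of hooks = 3456. So f^λ = 9! / 3456 = 362880 / 3456 = 105.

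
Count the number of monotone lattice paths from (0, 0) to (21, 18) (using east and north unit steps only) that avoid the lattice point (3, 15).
Number of paths = 62358058710

Total paths from (0, 0) to (21, 18): C(39, 21) = 62359143990. Paths through (3, 15): (paths (0, 0) → (3, 15)) × (paths (3, 15) → (21, 18)) = C(18, 3) · C(21, 18) = 816 · 1330 = 1085280. Avoidance count = 62359143990 − 1085280 = 62358058710.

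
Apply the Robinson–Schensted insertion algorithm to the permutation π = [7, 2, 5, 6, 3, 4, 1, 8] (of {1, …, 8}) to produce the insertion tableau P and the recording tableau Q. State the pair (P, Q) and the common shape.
P = [1, 3, 4, 8] / [2, 6] / [5] / [7];  Q = [1, 3, 4, 8] / [2, 6] / [5] / [7];  common shape = (4, 2, 1, 1)

Row-insert the values π_1, π_2, … into P one at a time, bumping the leftmost entry strictly greater than the inserted value down to the next row. The recording tableau Q records, in position (i, j), the step at which that cell was added to P.
  Insert 7 (step 1): P = [7];  Q = [1]
  Insert 2 (step 2): P = [2] / [7];  Q = [1] / [2]
  Insert 5 (step 3): P = [2, 5] / [7];  Q = [1, 3] / [2]
  Insert 6 (step 4): P = [2, 5, 6] / [7];  Q = [1, 3, 4] / [2]
  Insert 3 (step 5): P = [2, 3, 6] / [5] / [7];  Q = [1, 3, 4] / [2] / [5]
  Insert 4 (step 6): P = [2, 3, 4] / [5, 6] / [7];  Q = [1, 3, 4] / [2, 6] / [5]
  Insert 1 (step 7): P = [1, 3, 4] / [2, 6] / [5] / [7];  Q = [1, 3, 4] / [2, 6] / [5] / [7]
  Insert 8 (step 8): P = [1, 3, 4, 8] / [2, 6] / [5] / [7];  Q = [1, 3, 4, 8] / [2, 6] / [5] / [7]
Final shape: (4, 2, 1, 1).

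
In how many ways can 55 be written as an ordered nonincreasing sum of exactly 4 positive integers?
p(55, 4 parts) = 1215

Partitions of n into exactly k parts are in bijection with partitions of n − k into at most k parts (subtract 1 from each part). So p(55, exactly 4) = p(51, parts ≤ 4). Computing via the recurrence p(m, j) = p(m, j−1) + p(m−j, j) gives 1215.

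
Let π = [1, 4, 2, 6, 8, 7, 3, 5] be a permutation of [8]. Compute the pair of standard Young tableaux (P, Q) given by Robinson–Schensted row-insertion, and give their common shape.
P = [1, 2, 3, 5] / [4, 6, 7] / [8];  Q = [1, 2, 4, 5] / [3, 6, 8] / [7];  common shape = (4, 3, 1)

Row-insert the values π_1, π_2, … into P one at a time, bumping the leftmost entry strictly greater than the inserted value down to the next row. The recording tableau Q records, in position (i, j), the step at which that cell was added to P.
  Insert 1 (step 1): P = [1];  Q = [1]
  Insert 4 (step 2): P = [1, 4];  Q = [1, 2]
  Insert 2 (step 3): P = [1, 2] / [4];  Q = [1, 2] / [3]
  Insert 6 (step 4): P = [1, 2, 6] / [4];  Q = [1, 2, 4] / [3]
  Insert 8 (step 5): P = [1, 2, 6, 8] / [4];  Q = [1, 2, 4, 5] / [3]
  Insert 7 (step 6): P = [1, 2, 6, 7] / [4, 8];  Q = [1, 2, 4, 5] / [3, 6]
  Insert 3 (step 7): P = [1, 2, 3, 7] / [4, 6] / [8];  Q = [1, 2, 4, 5] / [3, 6] / [7]
  Insert 5 (step 8): P = [1, 2, 3, 5] / [4, 6, 7] / [8];  Q = [1, 2, 4, 5] / [3, 6, 8] / [7]
Final shape: (4, 3, 1).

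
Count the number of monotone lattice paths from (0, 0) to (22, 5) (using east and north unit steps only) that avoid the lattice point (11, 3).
Number of paths = 52338

Total paths from (0, 0) to (22, 5): C(27, 22) = 80730. Paths through (11, 3): (paths (0, 0) → (11, 3)) × (paths (11, 3) → (22, 5)) = C(14, 11) · C(13, 11) = 364 · 78 = 28392. Avoidance count = 80730 − 28392 = 52338.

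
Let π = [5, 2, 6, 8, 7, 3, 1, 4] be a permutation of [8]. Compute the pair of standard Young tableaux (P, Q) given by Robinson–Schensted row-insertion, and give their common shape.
P = [1, 3, 4] / [2, 6, 7] / [5] / [8];  Q = [1, 3, 4] / [2, 5, 8] / [6] / [7];  common shape = (3, 3, 1, 1)

Row-insert the values π_1, π_2, … into P one at a time, bumping the leftmost entry strictly greater than the inserted value down to the next row. The recording tableau Q records, in position (i, j), the step at which that cell was added to P.
  Insert 5 (step 1): P = [5];  Q = [1]
  Insert 2 (step 2): P = [2] / [5];  Q = [1] / [2]
  Insert 6 (step 3): P = [2, 6] / [5];  Q = [1, 3] / [2]
  Insert 8 (step 4): P = [2, 6, 8] / [5];  Q = [1, 3, 4] / [2]
  Insert 7 (step 5): P = [2, 6, 7] / [5, 8];  Q = [1, 3, 4] / [2, 5]
  Insert 3 (step 6): P = [2, 3, 7] / [5, 6] / [8];  Q = [1, 3, 4] / [2, 5] / [6]
  Insert 1 (step 7): P = [1, 3, 7] / [2, 6] / [5] / [8];  Q = [1, 3, 4] / [2, 5] / [6] / [7]
  Insert 4 (step 8): P = [1, 3, 4] / [2, 6, 7] / [5] / [8];  Q = [1, 3, 4] / [2, 5, 8] / [6] / [7]
Final shape: (3, 3, 1, 1).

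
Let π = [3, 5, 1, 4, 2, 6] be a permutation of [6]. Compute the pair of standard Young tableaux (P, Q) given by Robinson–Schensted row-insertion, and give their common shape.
P = [1, 2, 6] / [3, 4] / [5];  Q = [1, 2, 6] / [3, 4] / [5];  common shape = (3, 2, 1)

Row-insert the values π_1, π_2, … into P one at a time, bumping the leftmost entry strictly greater than the inserted value down to the next row. The recording tableau Q records, in position (i, j), the step at which that cell was added to P.
  Insert 3 (step 1): P = [3];  Q = [1]
  Insert 5 (step 2): P = [3, 5];  Q = [1, 2]
  Insert 1 (step 3): P = [1, 5] / [3];  Q = [1, 2] / [3]
  Insert 4 (step 4): P = [1, 4] / [3, 5];  Q = [1, 2] / [3, 4]
  Insert 2 (step 5): P = [1, 2] / [3, 4] / [5];  Q = [1, 2] / [3, 4] / [5]
  Insert 6 (step 6): P = [1, 2, 6] / [3, 4] / [5];  Q = [1, 2, 6] / [3, 4] / [5]
Final shape: (3, 2, 1).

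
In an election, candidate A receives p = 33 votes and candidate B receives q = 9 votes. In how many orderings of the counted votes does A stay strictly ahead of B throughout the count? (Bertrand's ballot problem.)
Strict-lead orderings = 254795320

Total orderings of the 42 votes with 33 for A: C(42, 33) = 445891810. By the Bertrand ballot formula (Cycle Lemma / reflection principle), the number of orderings in which A is strictly ahead of B throughout is (p − q)/(p + q) · C(p + q, p) = (33 − 9)/(33 + 9) · 445891810 = 254795320.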